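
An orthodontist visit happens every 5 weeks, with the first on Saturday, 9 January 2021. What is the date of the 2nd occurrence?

13 February 2021

The 2nd occurrence is 1 interval after the first: 1 × 35 = 35 days after 9 January 2021.
January has 31 days — 22 days to the end of January leaves 13.
13 days into February → 13 February 2021.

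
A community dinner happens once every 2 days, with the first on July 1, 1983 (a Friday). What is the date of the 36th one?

The 36th occurrence is 35 intervals after the first: 35 × 2 = 70 days after July 1, 1983.
July has 31 days — 30 days to the end of July leaves 40.
August has 31 days (9 left).
9 days into September → September 9, 1983.

September 9, 1983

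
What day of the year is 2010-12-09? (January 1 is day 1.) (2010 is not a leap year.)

343

Days in months before December: 31 + 28 + 31 + 30 + 31 + 30 + 31 + 31 + 30 + 31 + 30 = 334.
Plus 9 days into December → day 343.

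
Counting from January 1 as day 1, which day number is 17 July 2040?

199

Days in months before July: 31 + 29 + 31 + 30 + 31 + 30 = 182.
Plus 17 days into July → day 199.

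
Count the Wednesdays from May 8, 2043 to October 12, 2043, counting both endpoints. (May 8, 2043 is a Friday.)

May 8, 2043 is a Friday; the first Wednesday on or after it is May 13, 2043 (5 days later).
From May 13, 2043 to October 12, 2043: 18 + 30 + 31 + 31 + 30 + 12 = 152 days (rest of May, June, July, August, September, October).
152 ÷ 7 = 21 full weeks with remainder 5, so 21 more Wednesdays after the first → 22.

22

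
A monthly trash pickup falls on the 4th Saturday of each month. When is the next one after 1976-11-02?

1976-11-27

November 1976 starts on a Monday; its first Saturday is the 6th, so the 4th Saturday is the 27th — 1976-11-27.
1976-11-27 is after 1976-11-02, so that is the next one.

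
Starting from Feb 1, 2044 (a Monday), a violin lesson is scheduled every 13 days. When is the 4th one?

Mar 11, 2044

The 4th occurrence is 3 intervals after the first: 3 × 13 = 39 days after Feb 1, 2044.
Feb has 29 days — 28 days to the end of Feb leaves 11.
11 days into Mar → Mar 11, 2044.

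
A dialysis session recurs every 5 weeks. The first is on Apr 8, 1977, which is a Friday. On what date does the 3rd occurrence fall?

The 3rd occurrence is 2 intervals after the first: 2 × 35 = 70 days after Apr 8, 1977.
Apr has 30 days — 22 days to the end of Apr leaves 48.
May has 31 days (17 left).
17 days into Jun → Jun 17, 1977.

Jun 17, 1977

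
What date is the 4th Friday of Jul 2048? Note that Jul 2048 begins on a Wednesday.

Jul 2048 begins on a Wednesday, so the first Friday is Jul 3 (2 days later).
The 4th Friday is 3 weeks later: 3 + 21 = 24.

Jul 24, 2048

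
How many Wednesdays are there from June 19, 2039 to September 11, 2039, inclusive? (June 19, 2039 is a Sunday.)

12

June 19, 2039 is a Sunday; the first Wednesday on or after it is June 22, 2039 (3 days later).
From June 22, 2039 to September 11, 2039: 8 + 31 + 31 + 11 = 81 days (rest of June, July, August, September).
81 ÷ 7 = 11 full weeks with remainder 4, so 11 more Wednesdays after the first → 12.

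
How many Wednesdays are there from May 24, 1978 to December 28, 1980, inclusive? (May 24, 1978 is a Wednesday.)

136

May 24, 1978 is a Wednesday; the first Wednesday on or after it is May 24, 1978.
From May 24, 1978 to December 28, 1980: 221 + 365 + 363 = 949 days (rest of 1978, 1979, to December 28, 1980 in 1980).
949 ÷ 7 = 135 full weeks with remainder 4, so 135 more Wednesdays after the first → 136.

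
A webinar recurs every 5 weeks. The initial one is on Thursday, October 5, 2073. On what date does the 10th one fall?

August 16, 2074

The 10th occurrence is 9 intervals after the first: 9 × 35 = 315 days after October 5, 2073.
October has 31 days — 26 days to the end of October leaves 289.
November has 30 days (259 left).
December has 31 days (228 left).
January has 31 days (197 left).
February has 28 days (169 left).
March has 31 days (138 left).
April has 30 days (108 left).
May has 31 days (77 left).
June has 30 days (47 left).
July has 31 days (16 left).
16 days into August → August 16, 2074.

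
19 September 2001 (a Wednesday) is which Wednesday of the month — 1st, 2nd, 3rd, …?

Day 19 falls in week ⌈19/7⌉ of the month.
Days 1–7 hold the 1st Wednesday, 8–14 the 2nd, 15–21 the 3rd, 22–28 the 4th, 29–31 the 5th.
19 is in the range for the 3rd.

3rd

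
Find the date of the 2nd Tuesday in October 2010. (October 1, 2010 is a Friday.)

October 2010 begins on a Friday, so the first Tuesday is October 5 (4 days later).
The 2nd Tuesday is 1 weeks later: 5 + 7 = 12.

October 12, 2010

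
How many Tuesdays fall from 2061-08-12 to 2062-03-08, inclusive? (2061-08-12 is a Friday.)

30

2061-08-12 is a Friday; the first Tuesday on or after it is 2061-08-16 (4 days later).
From 2061-08-16 to 2062-03-08: 15 + 30 + 31 + 30 + 31 + 31 + 28 + 8 = 204 days (rest of August, September, October, November, December, January, February, March).
204 ÷ 7 = 29 full weeks with remainder 1, so 29 more Tuesdays after the first → 30.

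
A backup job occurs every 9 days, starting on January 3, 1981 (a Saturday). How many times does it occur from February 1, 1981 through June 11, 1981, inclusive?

Occurrences land 9·i days after January 3, 1981 for i = 0, 1, 2, …
February 1, 1981 is 29 days after the start; 29 ÷ 9 = 3 remainder 2; since the remainder is 2, round up to i = 4. First occurrence in the window: #5 on February 8, 1981 (4×9 = 36 days in).
June 11, 1981 is 159 days after the start; 159 ÷ 9 = 17 remainder 6. Last occurrence in the window: #18 on June 5, 1981.
Occurrences #5 through #18: 14 in total.

14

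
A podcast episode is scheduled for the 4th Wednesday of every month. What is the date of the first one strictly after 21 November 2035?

November 2035 starts on a Thursday; its first Wednesday is the 7th, so the 4th Wednesday is the 28th — 28 November 2035.
28 November 2035 is after 21 November 2035, so that is the next one.

28 November 2035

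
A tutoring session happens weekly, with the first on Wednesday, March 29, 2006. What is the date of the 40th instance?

The 40th occurrence is 39 intervals after the first: 39 × 7 = 273 days after March 29, 2006.
March has 31 days — 2 days to the end of March leaves 271.
April has 30 days (241 left).
May has 31 days (210 left).
June has 30 days (180 left).
July has 31 days (149 left).
August has 31 days (118 left).
September has 30 days (88 left).
October has 31 days (57 left).
November has 30 days (27 left).
27 days into December → December 27, 2006.

December 27, 2006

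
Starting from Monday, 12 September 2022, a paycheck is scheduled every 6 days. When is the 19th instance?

The 19th occurrence is 18 intervals after the first: 18 × 6 = 108 days after 12 September 2022.
September has 30 days — 18 days to the end of September leaves 90.
October has 31 days (59 left).
November has 30 days (29 left).
29 days into December → 29 December 2022.

29 December 2022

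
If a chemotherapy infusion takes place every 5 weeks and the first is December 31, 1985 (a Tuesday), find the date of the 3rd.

March 11, 1986

The 3rd occurrence is 2 intervals after the first: 2 × 35 = 70 days after December 31, 1985.
December has 31 days — 0 days to the end of December leaves 70.
January has 31 days (39 left).
February has 28 days (11 left).
11 days into March → March 11, 1986.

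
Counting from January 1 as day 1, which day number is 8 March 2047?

67

Days in months before March: 31 + 28 = 59.
Plus 8 days into March → day 67.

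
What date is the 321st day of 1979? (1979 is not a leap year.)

1979-11-17

January has 31 days (321 − 31 = 290 remain).
February has 28 days (290 − 28 = 262 remain).
March has 31 days (262 − 31 = 231 remain).
April has 30 days (231 − 30 = 201 remain).
May has 31 days (201 − 31 = 170 remain).
June has 30 days (170 − 30 = 140 remain).
July has 31 days (140 − 31 = 109 remain).
August has 31 days (109 − 31 = 78 remain).
September has 30 days (78 − 30 = 48 remain).
October has 31 days (48 − 31 = 17 remain).
17 into November → November 17.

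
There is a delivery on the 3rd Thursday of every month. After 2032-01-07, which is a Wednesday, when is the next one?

2032-01-15

January 2032 starts on a Thursday; its first Thursday is the 1st, so the 3rd Thursday is the 15th — 2032-01-15.
2032-01-15 is after 2032-01-07, so that is the next one.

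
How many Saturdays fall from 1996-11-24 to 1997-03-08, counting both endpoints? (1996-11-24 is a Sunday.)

15

1996-11-24 is a Sunday; the first Saturday on or after it is 1996-11-30 (6 days later).
From 1996-11-30 to 1997-03-08: 0 + 31 + 31 + 28 + 8 = 98 days (rest of November, December, January, February, March).
98 ÷ 7 = 14 full weeks with remainder 0, so 14 more Saturdays after the first → 15.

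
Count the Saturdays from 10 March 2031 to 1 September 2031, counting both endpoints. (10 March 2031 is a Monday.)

25

10 March 2031 is a Monday; the first Saturday on or after it is 15 March 2031 (5 days later).
From 15 March 2031 to 1 September 2031: 16 + 30 + 31 + 30 + 31 + 31 + 1 = 170 days (rest of March, April, May, June, July, August, September).
170 ÷ 7 = 24 full weeks with remainder 2, so 24 more Saturdays after the first → 25.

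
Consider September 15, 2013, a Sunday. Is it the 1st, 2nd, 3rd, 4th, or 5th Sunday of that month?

Day 15 falls in week ⌈15/7⌉ of the month.
Days 1–7 hold the 1st Sunday, 8–14 the 2nd, 15–21 the 3rd, 22–28 the 4th, 29–31 the 5th.
15 is in the range for the 3rd.

3rd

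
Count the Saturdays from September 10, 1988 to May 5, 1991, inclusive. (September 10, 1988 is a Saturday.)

September 10, 1988 is a Saturday; the first Saturday on or after it is September 10, 1988.
From September 10, 1988 to May 5, 1991: 112 + 365 + 365 + 125 = 967 days (rest of 1988, 1989, 1990, to May 5, 1991 in 1991).
967 ÷ 7 = 138 full weeks with remainder 1, so 138 more Saturdays after the first → 139.

139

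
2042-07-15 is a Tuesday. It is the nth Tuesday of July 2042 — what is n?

Day 15 falls in week ⌈15/7⌉ of the month.
Days 1–7 hold the 1st Tuesday, 8–14 the 2nd, 15–21 the 3rd, 22–28 the 4th, 29–31 the 5th.
15 is in the range for the 3rd.

3rd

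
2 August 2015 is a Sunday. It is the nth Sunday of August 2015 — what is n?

Day 2 falls in week ⌈2/7⌉ of the month.
Days 1–7 hold the 1st Sunday, 8–14 the 2nd, 15–21 the 3rd, 22–28 the 4th, 29–31 the 5th.
2 is in the range for the 1st.

1st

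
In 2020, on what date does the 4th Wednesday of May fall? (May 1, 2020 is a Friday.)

27 May 2020

May 2020 begins on a Friday, so the first Wednesday is May 6 (5 days later).
The 4th Wednesday is 3 weeks later: 6 + 21 = 27.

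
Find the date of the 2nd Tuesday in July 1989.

The first Tuesday of July 1989 is July 4.
The 2nd Tuesday is 1 weeks later: 4 + 7 = 11.

1989-07-11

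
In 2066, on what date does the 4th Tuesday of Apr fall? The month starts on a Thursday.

Apr 27, 2066

Apr 2066 begins on a Thursday, so the first Tuesday is Apr 6 (5 days later).
The 4th Tuesday is 3 weeks later: 6 + 21 = 27.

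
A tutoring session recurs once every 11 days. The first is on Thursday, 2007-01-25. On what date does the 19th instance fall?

The 19th occurrence is 18 intervals after the first: 18 × 11 = 198 days after 2007-01-25.
January has 31 days — 6 days to the end of January leaves 192.
February has 28 days (164 left).
March has 31 days (133 left).
April has 30 days (103 left).
May has 31 days (72 left).
June has 30 days (42 left).
July has 31 days (11 left).
11 days into August → 2007-08-11.

2007-08-11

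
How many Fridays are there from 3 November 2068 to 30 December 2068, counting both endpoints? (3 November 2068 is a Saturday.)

3 November 2068 is a Saturday; the first Friday on or after it is 9 November 2068 (6 days later).
From 9 November 2068 to 30 December 2068: 21 + 30 = 51 days (rest of November, December).
51 ÷ 7 = 7 full weeks with remainder 2, so 7 more Fridays after the first → 8.

8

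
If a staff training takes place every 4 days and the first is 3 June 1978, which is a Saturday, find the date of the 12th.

17 July 1978

The 12th occurrence is 11 intervals after the first: 11 × 4 = 44 days after 3 June 1978.
June has 30 days — 27 days to the end of June leaves 17.
17 days into July → 17 July 1978.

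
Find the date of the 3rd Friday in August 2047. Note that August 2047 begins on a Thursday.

August 16, 2047

August 2047 begins on a Thursday, so the first Friday is August 2 (1 day later).
The 3rd Friday is 2 weeks later: 2 + 14 = 16.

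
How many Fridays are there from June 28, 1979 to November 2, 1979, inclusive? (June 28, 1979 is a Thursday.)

June 28, 1979 is a Thursday; the first Friday on or after it is June 29, 1979 (1 day later).
From June 29, 1979 to November 2, 1979: 1 + 31 + 31 + 30 + 31 + 2 = 126 days (rest of June, July, August, September, October, November).
126 ÷ 7 = 18 full weeks with remainder 0, so 18 more Fridays after the first → 19.

19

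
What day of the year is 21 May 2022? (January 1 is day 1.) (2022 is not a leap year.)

141

Days in months before May: 31 + 28 + 31 + 30 = 120.
Plus 21 days into May → day 141.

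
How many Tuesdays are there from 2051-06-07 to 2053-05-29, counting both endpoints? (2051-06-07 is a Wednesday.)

103

2051-06-07 is a Wednesday; the first Tuesday on or after it is 2051-06-13 (6 days later).
From 2051-06-13 to 2053-05-29: 201 + 366 + 149 = 716 days (rest of 2051, 2052, to 2053-05-29 in 2053).
716 ÷ 7 = 102 full weeks with remainder 2, so 102 more Tuesdays after the first → 103.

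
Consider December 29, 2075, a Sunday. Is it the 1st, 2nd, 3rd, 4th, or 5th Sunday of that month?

Day 29 falls in week ⌈29/7⌉ of the month.
Days 1–7 hold the 1st Sunday, 8–14 the 2nd, 15–21 the 3rd, 22–28 the 4th, 29–31 the 5th.
29 is in the range for the 5th.

5th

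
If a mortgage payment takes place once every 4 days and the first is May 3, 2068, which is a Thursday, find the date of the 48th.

Nov 7, 2068

The 48th occurrence is 47 intervals after the first: 47 × 4 = 188 days after May 3, 2068.
May has 31 days — 28 days to the end of May leaves 160.
Jun has 30 days (130 left).
Jul has 31 days (99 left).
Aug has 31 days (68 left).
Sep has 30 days (38 left).
Oct has 31 days (7 left).
7 days into Nov → Nov 7, 2068.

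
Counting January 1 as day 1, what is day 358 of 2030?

Jan has 31 days (358 − 31 = 327 remain).
Feb has 28 days (327 − 28 = 299 remain).
Mar has 31 days (299 − 31 = 268 remain).
Apr has 30 days (268 − 30 = 238 remain).
May has 31 days (238 − 31 = 207 remain).
Jun has 30 days (207 − 30 = 177 remain).
Jul has 31 days (177 − 31 = 146 remain).
Aug has 31 days (146 − 31 = 115 remain).
Sep has 30 days (115 − 30 = 85 remain).
Oct has 31 days (85 − 31 = 54 remain).
Nov has 30 days (54 − 30 = 24 remain).
24 into Dec → Dec 24.

Dec 24, 2030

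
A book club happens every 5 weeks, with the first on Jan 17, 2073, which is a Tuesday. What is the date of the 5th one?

The 5th occurrence is 4 intervals after the first: 4 × 35 = 140 days after Jan 17, 2073.
Jan has 31 days — 14 days to the end of Jan leaves 126.
Feb has 28 days (98 left).
Mar has 31 days (67 left).
Apr has 30 days (37 left).
May has 31 days (6 left).
6 days into Jun → Jun 6, 2073.

Jun 6, 2073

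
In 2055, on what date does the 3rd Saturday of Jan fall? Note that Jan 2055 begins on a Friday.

Jan 16, 2055

Jan 2055 begins on a Friday, so the first Saturday is Jan 2 (1 day later).
The 3rd Saturday is 2 weeks later: 2 + 14 = 16.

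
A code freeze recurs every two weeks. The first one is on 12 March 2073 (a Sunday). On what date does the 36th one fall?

The 36th occurrence is 35 intervals after the first: 35 × 14 = 490 days after 12 March 2073.
March has 31 days — 19 days to the end of March leaves 471.
From end of March to end of 2073 is 275 days (196 left).
January has 31 days (165 left).
February has 28 days (137 left).
March has 31 days (106 left).
April has 30 days (76 left).
May has 31 days (45 left).
June has 30 days (15 left).
15 days into July → 15 July 2074.

15 July 2074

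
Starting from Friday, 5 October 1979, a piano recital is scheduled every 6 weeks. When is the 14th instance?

3 April 1981

The 14th occurrence is 13 intervals after the first: 13 × 42 = 546 days after 5 October 1979.
October has 31 days — 26 days to the end of October leaves 520.
From end of October to end of 1979 is 61 days (459 left).
1980 has 366 days (93 left).
January has 31 days (62 left).
February has 28 days (34 left).
March has 31 days (3 left).
3 days into April → 3 April 1981.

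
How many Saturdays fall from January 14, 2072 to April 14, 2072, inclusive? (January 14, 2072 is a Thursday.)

January 14, 2072 is a Thursday; the first Saturday on or after it is January 16, 2072 (2 days later).
From January 16, 2072 to April 14, 2072: 15 + 29 + 31 + 14 = 89 days (rest of January, February, March, April).
89 ÷ 7 = 12 full weeks with remainder 5, so 12 more Saturdays after the first → 13.

13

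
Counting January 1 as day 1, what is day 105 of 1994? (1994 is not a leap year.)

1994-04-15

January has 31 days (105 − 31 = 74 remain).
February has 28 days (74 − 28 = 46 remain).
March has 31 days (46 − 31 = 15 remain).
15 into April → April 15.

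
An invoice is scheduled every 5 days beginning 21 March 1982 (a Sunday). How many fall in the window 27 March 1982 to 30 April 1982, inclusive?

7

Occurrences land 5·i days after 21 March 1982 for i = 0, 1, 2, …
27 March 1982 is 6 days after the start; 6 ÷ 5 = 1 remainder 1; since the remainder is 1, round up to i = 2. First occurrence in the window: #3 on 31 March 1982 (2×5 = 10 days in).
30 April 1982 is 40 days after the start; 40 ÷ 5 = 8 remainder 0. Last occurrence in the window: #9 on 30 April 1982.
Occurrences #3 through #9: 7 in total.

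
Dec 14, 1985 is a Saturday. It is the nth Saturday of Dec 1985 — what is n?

Day 14 falls in week ⌈14/7⌉ of the month.
Days 1–7 hold the 1st Saturday, 8–14 the 2nd, 15–21 the 3rd, 22–28 the 4th, 29–31 the 5th.
14 is in the range for the 2nd.

2nd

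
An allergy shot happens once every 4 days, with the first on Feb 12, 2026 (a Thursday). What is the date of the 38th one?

The 38th occurrence is 37 intervals after the first: 37 × 4 = 148 days after Feb 12, 2026.
Feb has 28 days — 16 days to the end of Feb leaves 132.
Mar has 31 days (101 left).
Apr has 30 days (71 left).
May has 31 days (40 left).
Jun has 30 days (10 left).
10 days into Jul → Jul 10, 2026.

Jul 10, 2026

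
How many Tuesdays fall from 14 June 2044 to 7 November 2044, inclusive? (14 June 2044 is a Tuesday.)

14 June 2044 is a Tuesday; the first Tuesday on or after it is 14 June 2044.
From 14 June 2044 to 7 November 2044: 16 + 31 + 31 + 30 + 31 + 7 = 146 days (rest of June, July, August, September, October, November).
146 ÷ 7 = 20 full weeks with remainder 6, so 20 more Tuesdays after the first → 21.

21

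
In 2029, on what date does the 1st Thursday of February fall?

2029-02-01

February 2029 begins on a Thursday, so the first Thursday is February 1.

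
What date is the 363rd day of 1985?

29 December 1985

January has 31 days (363 − 31 = 332 remain).
February has 28 days (332 − 28 = 304 remain).
March has 31 days (304 − 31 = 273 remain).
April has 30 days (273 − 30 = 243 remain).
May has 31 days (243 − 31 = 212 remain).
June has 30 days (212 − 30 = 182 remain).
July has 31 days (182 − 31 = 151 remain).
August has 31 days (151 − 31 = 120 remain).
September has 30 days (120 − 30 = 90 remain).
October has 31 days (90 − 31 = 59 remain).
November has 30 days (59 − 30 = 29 remain).
29 into December → December 29.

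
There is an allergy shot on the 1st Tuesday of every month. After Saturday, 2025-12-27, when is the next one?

December 2025 starts on a Monday, so its 1st Tuesday is 2025-12-02 (1 day in).
That is not after 2025-12-27, so look at January 2026.
January 2026 starts on a Thursday, so its 1st Tuesday is 2026-01-06 (5 days in).

2026-01-06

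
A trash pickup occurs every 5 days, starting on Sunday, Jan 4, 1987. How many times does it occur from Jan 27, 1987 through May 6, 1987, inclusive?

20

Occurrences land 5·i days after Jan 4, 1987 for i = 0, 1, 2, …
Jan 27, 1987 is 23 days after the start; 23 ÷ 5 = 4 remainder 3; since the remainder is 3, round up to i = 5. First occurrence in the window: #6 on Jan 29, 1987 (5×5 = 25 days in).
May 6, 1987 is 122 days after the start; 122 ÷ 5 = 24 remainder 2. Last occurrence in the window: #25 on May 4, 1987.
Occurrences #6 through #25: 20 in total.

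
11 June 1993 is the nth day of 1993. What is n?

Days in months before June: 31 + 28 + 31 + 30 + 31 = 151.
Plus 11 days into June → day 162.

162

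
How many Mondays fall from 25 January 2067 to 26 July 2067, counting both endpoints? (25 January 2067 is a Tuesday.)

26

25 January 2067 is a Tuesday; the first Monday on or after it is 31 January 2067 (6 days later).
From 31 January 2067 to 26 July 2067: 0 + 28 + 31 + 30 + 31 + 30 + 26 = 176 days (rest of January, February, March, April, May, June, July).
176 ÷ 7 = 25 full weeks with remainder 1, so 25 more Mondays after the first → 26.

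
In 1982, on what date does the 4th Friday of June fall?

June 1982 begins on a Tuesday, so the first Friday is June 4 (3 days later).
The 4th Friday is 3 weeks later: 4 + 21 = 25.

25 June 1982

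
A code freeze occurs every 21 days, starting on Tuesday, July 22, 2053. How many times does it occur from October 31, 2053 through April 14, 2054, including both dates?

8

Occurrences land 21·i days after July 22, 2053 for i = 0, 1, 2, …
October 31, 2053 is 101 days after the start; 101 ÷ 21 = 4 remainder 17; since the remainder is 17, round up to i = 5. First occurrence in the window: #6 on November 4, 2053 (5×21 = 105 days in).
April 14, 2054 is 266 days after the start; 266 ÷ 21 = 12 remainder 14. Last occurrence in the window: #13 on March 31, 2054.
Occurrences #6 through #13: 8 in total.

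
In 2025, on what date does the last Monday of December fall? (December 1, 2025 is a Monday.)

29 December 2025

December 2025 begins on a Monday, so the first Monday is December 1.
December 2025 has 31 days. Adding weeks: 1, 8, 15, 22, 29 — the last one ≤ 31 is the 29th.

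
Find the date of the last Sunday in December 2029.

2029-12-30

The first Sunday of December 2029 is December 2.
December 2029 has 31 days. Adding weeks: 2, 9, 16, 23, 30 — the last one ≤ 31 is the 30th.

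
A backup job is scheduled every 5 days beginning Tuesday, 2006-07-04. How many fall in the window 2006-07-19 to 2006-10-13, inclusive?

18

Occurrences land 5·i days after 2006-07-04 for i = 0, 1, 2, …
2006-07-19 is 15 days after the start; 15 ÷ 5 = 3 remainder 0. First occurrence in the window: #4 on 2006-07-19 (3×5 = 15 days in).
2006-10-13 is 101 days after the start; 101 ÷ 5 = 20 remainder 1. Last occurrence in the window: #21 on 2006-10-12.
Occurrences #4 through #21: 18 in total.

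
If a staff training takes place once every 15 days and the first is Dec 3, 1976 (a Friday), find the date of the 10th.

Apr 17, 1977

The 10th occurrence is 9 intervals after the first: 9 × 15 = 135 days after Dec 3, 1976.
Dec has 31 days — 28 days to the end of Dec leaves 107.
Jan has 31 days (76 left).
Feb has 28 days (48 left).
Mar has 31 days (17 left).
17 days into Apr → Apr 17, 1977.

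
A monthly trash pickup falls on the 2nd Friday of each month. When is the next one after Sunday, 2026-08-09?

August 2026 starts on a Saturday; its first Friday is the 7th, so the 2nd Friday is the 14th — 2026-08-14.
2026-08-14 is after 2026-08-09, so that is the next one.

2026-08-14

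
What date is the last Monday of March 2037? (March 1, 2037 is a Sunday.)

March 2037 begins on a Sunday, so the first Monday is March 2 (1 day later).
March 2037 has 31 days. Adding weeks: 2, 9, 16, 23, 30 — the last one ≤ 31 is the 30th.

March 30, 2037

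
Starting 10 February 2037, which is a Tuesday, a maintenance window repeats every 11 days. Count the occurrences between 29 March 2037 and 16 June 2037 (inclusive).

Occurrences land 11·i days after 10 February 2037 for i = 0, 1, 2, …
29 March 2037 is 47 days after the start; 47 ÷ 11 = 4 remainder 3; since the remainder is 3, round up to i = 5. First occurrence in the window: #6 on 6 April 2037 (5×11 = 55 days in).
16 June 2037 is 126 days after the start; 126 ÷ 11 = 11 remainder 5. Last occurrence in the window: #12 on 11 June 2037.
Occurrences #6 through #12: 7 in total.

7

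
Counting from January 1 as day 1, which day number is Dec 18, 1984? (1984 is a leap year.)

353

Days in months before Dec: 31 + 29 + 31 + 30 + 31 + 30 + 31 + 31 + 30 + 31 + 30 = 335.
Plus 18 days into Dec → day 353.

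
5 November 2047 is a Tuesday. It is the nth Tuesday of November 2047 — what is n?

Day 5 falls in week ⌈5/7⌉ of the month.
Days 1–7 hold the 1st Tuesday, 8–14 the 2nd, 15–21 the 3rd, 22–28 the 4th, 29–31 the 5th.
5 is in the range for the 1st.

1st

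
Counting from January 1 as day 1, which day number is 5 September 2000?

249

Days in months before September: 31 + 29 + 31 + 30 + 31 + 30 + 31 + 31 = 244.
Plus 5 days into September → day 249.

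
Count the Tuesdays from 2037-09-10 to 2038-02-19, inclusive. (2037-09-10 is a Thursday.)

2037-09-10 is a Thursday; the first Tuesday on or after it is 2037-09-15 (5 days later).
From 2037-09-15 to 2038-02-19: 15 + 31 + 30 + 31 + 31 + 19 = 157 days (rest of September, October, November, December, January, February).
157 ÷ 7 = 22 full weeks with remainder 3, so 22 more Tuesdays after the first → 23.

23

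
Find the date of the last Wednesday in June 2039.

June 29, 2039

June 2039 begins on a Wednesday, so the first Wednesday is June 1.
June 2039 has 30 days. Adding weeks: 1, 8, 15, 22, 29 — the last one ≤ 30 is the 29th.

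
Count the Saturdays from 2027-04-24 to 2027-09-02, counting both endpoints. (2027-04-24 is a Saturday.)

19

2027-04-24 is a Saturday; the first Saturday on or after it is 2027-04-24.
From 2027-04-24 to 2027-09-02: 6 + 31 + 30 + 31 + 31 + 2 = 131 days (rest of April, May, June, July, August, September).
131 ÷ 7 = 18 full weeks with remainder 5, so 18 more Saturdays after the first → 19.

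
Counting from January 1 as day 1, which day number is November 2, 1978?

306

Days in months before November: 31 + 28 + 31 + 30 + 31 + 30 + 31 + 31 + 30 + 31 = 304.
Plus 2 days into November → day 306.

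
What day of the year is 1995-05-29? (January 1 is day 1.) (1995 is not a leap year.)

Days in months before May: 31 + 28 + 31 + 30 = 120.
Plus 29 days into May → day 149.

149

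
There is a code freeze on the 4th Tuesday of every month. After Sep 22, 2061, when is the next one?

Sep 27, 2061

Sep 2061 starts on a Thursday; its first Tuesday is the 6th, so the 4th Tuesday is the 27th — Sep 27, 2061.
Sep 27, 2061 is after Sep 22, 2061, so that is the next one.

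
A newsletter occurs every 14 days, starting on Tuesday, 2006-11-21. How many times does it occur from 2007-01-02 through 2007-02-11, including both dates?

Occurrences land 14·i days after 2006-11-21 for i = 0, 1, 2, …
2007-01-02 is 42 days after the start; 42 ÷ 14 = 3 remainder 0. First occurrence in the window: #4 on 2007-01-02 (3×14 = 42 days in).
2007-02-11 is 82 days after the start; 82 ÷ 14 = 5 remainder 12. Last occurrence in the window: #6 on 2007-01-30.
Occurrences #4 through #6: 3 in total.

3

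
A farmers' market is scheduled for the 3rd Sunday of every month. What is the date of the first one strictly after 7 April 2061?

17 April 2061

April 2061 starts on a Friday; its first Sunday is the 3rd, so the 3rd Sunday is the 17th — 17 April 2061.
17 April 2061 is after 7 April 2061, so that is the next one.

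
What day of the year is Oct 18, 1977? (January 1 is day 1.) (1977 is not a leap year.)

Days in months before Oct: 31 + 28 + 31 + 30 + 31 + 30 + 31 + 31 + 30 = 273.
Plus 18 days into Oct → day 291.

291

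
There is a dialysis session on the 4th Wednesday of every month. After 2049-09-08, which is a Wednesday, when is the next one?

2049-09-22

September 2049 starts on a Wednesday; its first Wednesday is the 1st, so the 4th Wednesday is the 22nd — 2049-09-22.
2049-09-22 is after 2049-09-08, so that is the next one.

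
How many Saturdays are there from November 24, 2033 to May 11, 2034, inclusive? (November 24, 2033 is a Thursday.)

24

November 24, 2033 is a Thursday; the first Saturday on or after it is November 26, 2033 (2 days later).
From November 26, 2033 to May 11, 2034: 4 + 31 + 31 + 28 + 31 + 30 + 11 = 166 days (rest of November, December, January, February, March, April, May).
166 ÷ 7 = 23 full weeks with remainder 5, so 23 more Saturdays after the first → 24.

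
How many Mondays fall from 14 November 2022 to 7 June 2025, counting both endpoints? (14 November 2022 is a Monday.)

14 November 2022 is a Monday; the first Monday on or after it is 14 November 2022.
From 14 November 2022 to 7 June 2025: 47 + 365 + 366 + 158 = 936 days (rest of 2022, 2023, 2024, to 7 June 2025 in 2025).
936 ÷ 7 = 133 full weeks with remainder 5, so 133 more Mondays after the first → 134.

134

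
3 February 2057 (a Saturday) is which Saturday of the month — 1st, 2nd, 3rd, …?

1st

Day 3 falls in week ⌈3/7⌉ of the month.
Days 1–7 hold the 1st Saturday, 8–14 the 2nd, 15–21 the 3rd, 22–28 the 4th, 29–31 the 5th.
3 is in the range for the 1st.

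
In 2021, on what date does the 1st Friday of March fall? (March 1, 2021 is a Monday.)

March 2021 begins on a Monday, so the first Friday is March 5 (4 days later).

March 5, 2021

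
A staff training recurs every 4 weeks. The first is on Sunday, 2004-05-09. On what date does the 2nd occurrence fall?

2004-06-06

The 2nd occurrence is 1 interval after the first: 1 × 28 = 28 days after 2004-05-09.
May has 31 days — 22 days to the end of May leaves 6.
6 days into June → 2004-06-06.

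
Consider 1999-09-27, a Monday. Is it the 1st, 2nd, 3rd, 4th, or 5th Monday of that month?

4th

Day 27 falls in week ⌈27/7⌉ of the month.
Days 1–7 hold the 1st Monday, 8–14 the 2nd, 15–21 the 3rd, 22–28 the 4th, 29–31 the 5th.
27 is in the range for the 4th.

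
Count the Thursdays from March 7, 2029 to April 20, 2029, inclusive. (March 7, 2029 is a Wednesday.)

7

March 7, 2029 is a Wednesday; the first Thursday on or after it is March 8, 2029 (1 day later).
From March 8, 2029 to April 20, 2029: 23 + 20 = 43 days (rest of March, April).
43 ÷ 7 = 6 full weeks with remainder 1, so 6 more Thursdays after the first → 7.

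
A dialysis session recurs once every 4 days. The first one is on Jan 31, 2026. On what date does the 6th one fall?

Feb 20, 2026

The 6th occurrence is 5 intervals after the first: 5 × 4 = 20 days after Jan 31, 2026.
Jan has 31 days — 0 days to the end of Jan leaves 20.
20 days into Feb → Feb 20, 2026.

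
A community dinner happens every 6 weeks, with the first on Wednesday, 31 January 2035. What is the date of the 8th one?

21 November 2035

The 8th occurrence is 7 intervals after the first: 7 × 42 = 294 days after 31 January 2035.
January has 31 days — 0 days to the end of January leaves 294.
February has 28 days (266 left).
March has 31 days (235 left).
April has 30 days (205 left).
May has 31 days (174 left).
June has 30 days (144 left).
July has 31 days (113 left).
August has 31 days (82 left).
September has 30 days (52 left).
October has 31 days (21 left).
21 days into November → 21 November 2035.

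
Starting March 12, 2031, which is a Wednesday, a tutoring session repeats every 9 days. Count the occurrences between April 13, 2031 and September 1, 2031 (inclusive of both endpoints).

16

Occurrences land 9·i days after March 12, 2031 for i = 0, 1, 2, …
April 13, 2031 is 32 days after the start; 32 ÷ 9 = 3 remainder 5; since the remainder is 5, round up to i = 4. First occurrence in the window: #5 on April 17, 2031 (4×9 = 36 days in).
September 1, 2031 is 173 days after the start; 173 ÷ 9 = 19 remainder 2. Last occurrence in the window: #20 on August 30, 2031.
Occurrences #5 through #20: 16 in total.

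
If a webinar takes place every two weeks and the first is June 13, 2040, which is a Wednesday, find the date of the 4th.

The 4th occurrence is 3 intervals after the first: 3 × 14 = 42 days after June 13, 2040.
June has 30 days — 17 days to the end of June leaves 25.
25 days into July → July 25, 2040.

July 25, 2040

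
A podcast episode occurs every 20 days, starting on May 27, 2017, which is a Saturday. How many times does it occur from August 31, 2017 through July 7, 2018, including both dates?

16

Occurrences land 20·i days after May 27, 2017 for i = 0, 1, 2, …
August 31, 2017 is 96 days after the start; 96 ÷ 20 = 4 remainder 16; since the remainder is 16, round up to i = 5. First occurrence in the window: #6 on September 4, 2017 (5×20 = 100 days in).
July 7, 2018 is 406 days after the start; 406 ÷ 20 = 20 remainder 6. Last occurrence in the window: #21 on July 1, 2018.
Occurrences #6 through #21: 16 in total.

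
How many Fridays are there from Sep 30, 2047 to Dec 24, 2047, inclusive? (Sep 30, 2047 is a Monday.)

12

Sep 30, 2047 is a Monday; the first Friday on or after it is Oct 4, 2047 (4 days later).
From Oct 4, 2047 to Dec 24, 2047: 27 + 30 + 24 = 81 days (rest of Oct, Nov, Dec).
81 ÷ 7 = 11 full weeks with remainder 4, so 11 more Fridays after the first → 12.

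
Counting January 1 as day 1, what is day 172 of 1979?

21 June 1979

January has 31 days (172 − 31 = 141 remain).
February has 28 days (141 − 28 = 113 remain).
March has 31 days (113 − 31 = 82 remain).
April has 30 days (82 − 30 = 52 remain).
May has 31 days (52 − 31 = 21 remain).
21 into June → June 21.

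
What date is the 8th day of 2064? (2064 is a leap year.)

8 January 2064

8 into January → January 8.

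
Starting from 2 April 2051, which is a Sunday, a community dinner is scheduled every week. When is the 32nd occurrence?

5 November 2051

The 32nd occurrence is 31 intervals after the first: 31 × 7 = 217 days after 2 April 2051.
April has 30 days — 28 days to the end of April leaves 189.
May has 31 days (158 left).
June has 30 days (128 left).
July has 31 days (97 left).
August has 31 days (66 left).
September has 30 days (36 left).
October has 31 days (5 left).
5 days into November → 5 November 2051.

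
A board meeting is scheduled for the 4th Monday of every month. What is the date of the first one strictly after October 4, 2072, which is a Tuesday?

October 2072 starts on a Saturday; its first Monday is the 3rd, so the 4th Monday is the 24th — October 24, 2072.
October 24, 2072 is after October 4, 2072, so that is the next one.

October 24, 2072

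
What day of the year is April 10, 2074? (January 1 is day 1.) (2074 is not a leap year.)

Days in months before April: 31 + 28 + 31 = 90.
Plus 10 days into April → day 100.

100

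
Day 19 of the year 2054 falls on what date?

January 19, 2054

19 into January → January 19.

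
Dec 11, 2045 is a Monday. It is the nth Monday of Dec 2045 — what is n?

Day 11 falls in week ⌈11/7⌉ of the month.
Days 1–7 hold the 1st Monday, 8–14 the 2nd, 15–21 the 3rd, 22–28 the 4th, 29–31 the 5th.
11 is in the range for the 2nd.

2nd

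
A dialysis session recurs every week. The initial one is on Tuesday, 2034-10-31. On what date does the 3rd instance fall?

2034-11-14

The 3rd occurrence is 2 intervals after the first: 2 × 7 = 14 days after 2034-10-31.
October has 31 days — 0 days to the end of October leaves 14.
14 days into November → 2034-11-14.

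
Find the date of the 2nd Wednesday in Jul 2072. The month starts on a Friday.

Jul 13, 2072

Jul 2072 begins on a Friday, so the first Wednesday is Jul 6 (5 days later).
The 2nd Wednesday is 1 weeks later: 6 + 7 = 13.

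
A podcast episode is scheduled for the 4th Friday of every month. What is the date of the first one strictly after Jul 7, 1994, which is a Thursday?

Jul 1994 starts on a Friday; its first Friday is the 1st, so the 4th Friday is the 22nd — Jul 22, 1994.
Jul 22, 1994 is after Jul 7, 1994, so that is the next one.

Jul 22, 1994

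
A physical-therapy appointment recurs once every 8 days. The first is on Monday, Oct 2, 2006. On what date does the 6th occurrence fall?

The 6th occurrence is 5 intervals after the first: 5 × 8 = 40 days after Oct 2, 2006.
Oct has 31 days — 29 days to the end of Oct leaves 11.
11 days into Nov → Nov 11, 2006.

Nov 11, 2006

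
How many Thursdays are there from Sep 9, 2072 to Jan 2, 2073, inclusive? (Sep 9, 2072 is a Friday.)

Sep 9, 2072 is a Friday; the first Thursday on or after it is Sep 15, 2072 (6 days later).
From Sep 15, 2072 to Jan 2, 2073: 15 + 31 + 30 + 31 + 2 = 109 days (rest of Sep, Oct, Nov, Dec, Jan).
109 ÷ 7 = 15 full weeks with remainder 4, so 15 more Thursdays after the first → 16.

16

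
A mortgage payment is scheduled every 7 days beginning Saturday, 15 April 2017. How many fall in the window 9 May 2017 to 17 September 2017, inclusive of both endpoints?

19

Occurrences land 7·i days after 15 April 2017 for i = 0, 1, 2, …
9 May 2017 is 24 days after the start; 24 ÷ 7 = 3 remainder 3; since the remainder is 3, round up to i = 4. First occurrence in the window: #5 on 13 May 2017 (4×7 = 28 days in).
17 September 2017 is 155 days after the start; 155 ÷ 7 = 22 remainder 1. Last occurrence in the window: #23 on 16 September 2017.
Occurrences #5 through #23: 19 in total.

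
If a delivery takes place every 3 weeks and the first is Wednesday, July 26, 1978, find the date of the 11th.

February 21, 1979

The 11th occurrence is 10 intervals after the first: 10 × 21 = 210 days after July 26, 1978.
July has 31 days — 5 days to the end of July leaves 205.
August has 31 days (174 left).
September has 30 days (144 left).
October has 31 days (113 left).
November has 30 days (83 left).
December has 31 days (52 left).
January has 31 days (21 left).
21 days into February → February 21, 1979.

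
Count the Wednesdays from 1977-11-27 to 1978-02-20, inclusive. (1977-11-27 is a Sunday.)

12

1977-11-27 is a Sunday; the first Wednesday on or after it is 1977-11-30 (3 days later).
From 1977-11-30 to 1978-02-20: 0 + 31 + 31 + 20 = 82 days (rest of November, December, January, February).
82 ÷ 7 = 11 full weeks with remainder 5, so 11 more Wednesdays after the first → 12.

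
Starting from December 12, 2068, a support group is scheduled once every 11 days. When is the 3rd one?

The 3rd occurrence is 2 intervals after the first: 2 × 11 = 22 days after December 12, 2068.
December has 31 days — 19 days to the end of December leaves 3.
3 days into January → January 3, 2069.

January 3, 2069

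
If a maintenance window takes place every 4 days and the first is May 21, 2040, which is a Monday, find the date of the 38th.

October 16, 2040

The 38th occurrence is 37 intervals after the first: 37 × 4 = 148 days after May 21, 2040.
May has 31 days — 10 days to the end of May leaves 138.
June has 30 days (108 left).
July has 31 days (77 left).
August has 31 days (46 left).
September has 30 days (16 left).
16 days into October → October 16, 2040.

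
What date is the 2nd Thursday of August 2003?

August 14, 2003

The first Thursday of August 2003 is August 7.
The 2nd Thursday is 1 weeks later: 7 + 7 = 14.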